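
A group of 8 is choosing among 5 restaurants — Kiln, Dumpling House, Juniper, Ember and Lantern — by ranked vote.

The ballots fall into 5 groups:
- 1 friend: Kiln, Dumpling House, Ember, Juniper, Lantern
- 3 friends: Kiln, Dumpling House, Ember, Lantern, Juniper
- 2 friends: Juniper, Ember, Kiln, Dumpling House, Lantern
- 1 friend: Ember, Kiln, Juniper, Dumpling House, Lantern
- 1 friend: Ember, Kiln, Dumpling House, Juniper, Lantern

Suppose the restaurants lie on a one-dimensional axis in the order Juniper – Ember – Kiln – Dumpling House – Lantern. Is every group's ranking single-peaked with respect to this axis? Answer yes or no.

yes

Axis positions: Juniper=1, Ember=2, Kiln=3, Dumpling House=4, Lantern=5.
Group 1 (peak Kiln at position 3): ranking walks positions 3-4-2-1-5, expanding outward from the peak — single-peaked.
Group 2 (peak Kiln at position 3): ranking walks positions 3-4-2-5-1, expanding outward from the peak — single-peaked.
Group 3 (peak Juniper at position 1): ranking walks positions 1-2-3-4-5, expanding outward from the peak — single-peaked.
Group 4 (peak Ember at position 2): ranking walks positions 2-3-1-4-5, expanding outward from the peak — single-peaked.
Group 5 (peak Ember at position 2): ranking walks positions 2-3-4-1-5, expanding outward from the peak — single-peaked.
Every ranking is single-peaked on this axis.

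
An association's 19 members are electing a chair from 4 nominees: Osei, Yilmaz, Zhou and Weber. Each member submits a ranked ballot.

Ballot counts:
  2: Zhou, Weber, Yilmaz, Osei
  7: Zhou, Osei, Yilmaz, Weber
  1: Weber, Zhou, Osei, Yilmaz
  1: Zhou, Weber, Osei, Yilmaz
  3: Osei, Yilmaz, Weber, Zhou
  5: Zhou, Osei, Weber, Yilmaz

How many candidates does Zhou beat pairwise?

3

Zhou against each rival (19 voters):
Zhou vs Osei: Zhou is ranked higher on 2+7+1+1+5 = 16 ballots, Osei on 3. Zhou wins 16–3.
Zhou vs Yilmaz: Zhou preferred on 2+7+1+1+5 = 16 ballots; Zhou wins 16–3.
Zhou vs Weber: 2+7+1+5 = 15 for Zhou, 4 for Weber — Zhou by 15–4.
Zhou beats Osei, Yilmaz, Weber — 3 pairwise wins.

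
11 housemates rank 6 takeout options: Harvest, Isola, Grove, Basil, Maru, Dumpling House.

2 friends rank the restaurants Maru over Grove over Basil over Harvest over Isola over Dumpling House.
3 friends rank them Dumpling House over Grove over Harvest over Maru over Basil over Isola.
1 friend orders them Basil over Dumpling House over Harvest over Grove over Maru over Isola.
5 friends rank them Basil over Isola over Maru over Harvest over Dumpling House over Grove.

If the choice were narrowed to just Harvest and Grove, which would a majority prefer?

Ballots ranking Harvest above Grove: 1 + 5 = 6.
Ballots ranking Grove above Harvest: 11 − 6 = 5.
Harvest wins the head-to-head 6–5.

Harvest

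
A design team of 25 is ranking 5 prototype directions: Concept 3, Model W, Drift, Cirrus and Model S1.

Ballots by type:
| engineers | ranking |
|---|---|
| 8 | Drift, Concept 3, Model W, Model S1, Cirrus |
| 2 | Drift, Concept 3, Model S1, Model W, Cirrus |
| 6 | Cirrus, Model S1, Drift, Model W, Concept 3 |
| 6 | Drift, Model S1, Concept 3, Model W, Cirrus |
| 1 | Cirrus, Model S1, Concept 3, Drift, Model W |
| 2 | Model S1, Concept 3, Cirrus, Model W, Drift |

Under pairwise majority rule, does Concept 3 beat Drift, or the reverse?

Ballots ranking Concept 3 above Drift: 1 + 2 = 3.
Ballots ranking Drift above Concept 3: 25 − 3 = 22.
Drift wins the head-to-head 22–3.

Drift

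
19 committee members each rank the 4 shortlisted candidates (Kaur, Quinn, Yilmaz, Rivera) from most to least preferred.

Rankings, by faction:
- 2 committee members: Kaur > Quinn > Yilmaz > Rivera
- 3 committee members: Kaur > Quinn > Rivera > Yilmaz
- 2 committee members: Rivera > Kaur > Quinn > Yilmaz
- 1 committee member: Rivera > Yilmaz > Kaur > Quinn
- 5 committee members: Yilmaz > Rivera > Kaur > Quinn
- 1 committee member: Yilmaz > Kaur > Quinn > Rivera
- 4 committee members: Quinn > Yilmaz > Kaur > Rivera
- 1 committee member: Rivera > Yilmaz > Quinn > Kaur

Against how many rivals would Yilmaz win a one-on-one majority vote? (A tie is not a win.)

2

Yilmaz against each rival (19 committee members):
Yilmaz vs Kaur: Yilmaz, 12–7.
Yilmaz–Quinn: Quinn 11–8.
Yilmaz vs Rivera: Yilmaz wins 12–7.
Yilmaz beats Kaur, Rivera; loses to Quinn — 2 pairwise wins.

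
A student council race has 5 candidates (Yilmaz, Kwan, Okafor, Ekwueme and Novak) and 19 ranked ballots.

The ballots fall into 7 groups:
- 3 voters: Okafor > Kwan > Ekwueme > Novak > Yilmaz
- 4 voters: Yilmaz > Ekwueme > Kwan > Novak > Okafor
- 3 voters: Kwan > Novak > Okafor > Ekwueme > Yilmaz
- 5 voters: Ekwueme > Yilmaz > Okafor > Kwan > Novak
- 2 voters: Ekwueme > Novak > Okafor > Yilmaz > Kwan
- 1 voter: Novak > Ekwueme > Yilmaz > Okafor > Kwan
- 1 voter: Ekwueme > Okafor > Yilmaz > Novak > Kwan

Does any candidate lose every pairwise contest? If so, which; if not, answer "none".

none

Head-to-head results (19 voters):
Yilmaz vs Kwan: Yilmaz is ranked higher on 4+5+2+1+1 = 13 ballots, Kwan on 6. Yilmaz wins 13–6.
Yilmaz vs Okafor: Yilmaz, 10–9.
Yilmaz vs Ekwueme: 4 for Yilmaz, 15 for Ekwueme — Ekwueme by 15–4.
Yilmaz vs Novak: Yilmaz preferred on 4+5+1 = 10 ballots; Yilmaz wins 10–9.
Kwan vs Okafor: Okafor wins 12–7.
Kwan vs Ekwueme: Ekwueme wins 13–6.
Kwan vs Novak: Kwan wins 15–4.
Okafor vs Ekwueme: 6 to 13, Ekwueme.
Okafor vs Novak: Novak wins 10–9.
Ekwueme vs Novak: Ekwueme is ranked higher on 3+4+5+2+1 = 15 ballots, Novak on 4. Ekwueme wins 15–4.
Every candidate wins at least one matchup (Yilmaz beats Kwan; Kwan beats Novak; Okafor beats Kwan; Ekwueme beats Yilmaz; Novak beats Okafor), so there is no Condorcet loser.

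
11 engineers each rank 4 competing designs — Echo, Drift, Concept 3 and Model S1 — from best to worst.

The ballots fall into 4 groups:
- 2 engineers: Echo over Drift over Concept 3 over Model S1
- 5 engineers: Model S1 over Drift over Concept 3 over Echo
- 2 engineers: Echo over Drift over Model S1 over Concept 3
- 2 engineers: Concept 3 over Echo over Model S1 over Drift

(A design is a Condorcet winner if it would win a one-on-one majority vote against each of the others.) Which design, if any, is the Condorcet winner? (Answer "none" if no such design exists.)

Check each pair by majority over 11 ballots:
Echo vs Drift: 2+2+2 = 6 for Echo, 5 for Drift — Echo by 6–5.
Echo vs Concept 3: Echo preferred on 2+2 = 4 ballots; Concept 3 wins 7–4.
Echo vs Model S1: Echo preferred on 2+2+2 = 6 ballots; Echo wins 6–5.
Drift vs Concept 3: Drift is ranked higher on 2+5+2 = 9 ballots, Concept 3 on 2. Drift wins 9–2.
Drift vs Model S1: Drift is ranked higher on 2+2 = 4 ballots, Model S1 on 7. Model S1 wins 7–4.
Concept 3 vs Model S1: Concept 3 preferred on 2+2 = 4 ballots; Model S1 wins 7–4.
No design is unbeaten: Echo loses to Concept 3; Drift loses to Echo; Concept 3 loses to Drift; Model S1 loses to Echo. In particular Echo beats Drift beats Concept 3 beats Echo is a majority cycle — no Condorcet winner exists.

none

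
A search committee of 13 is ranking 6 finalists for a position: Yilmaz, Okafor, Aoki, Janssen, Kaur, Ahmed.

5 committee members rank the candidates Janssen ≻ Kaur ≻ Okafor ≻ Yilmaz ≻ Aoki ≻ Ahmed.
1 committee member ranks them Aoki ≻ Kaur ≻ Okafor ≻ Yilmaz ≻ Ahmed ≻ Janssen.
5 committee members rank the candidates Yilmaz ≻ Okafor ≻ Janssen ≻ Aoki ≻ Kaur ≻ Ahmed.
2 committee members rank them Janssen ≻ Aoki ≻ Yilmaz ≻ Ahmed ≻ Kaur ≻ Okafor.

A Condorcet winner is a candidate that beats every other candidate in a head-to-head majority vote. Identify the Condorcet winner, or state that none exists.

Check each pair by majority over 13 ballots:
Yilmaz vs Okafor: Yilmaz wins 7–6.
Yilmaz vs Aoki: Yilmaz wins 10–3.
Yilmaz vs Janssen: Janssen wins 7–6.
Yilmaz vs Kaur: Yilmaz wins 7–6.
Yilmaz vs Ahmed: Yilmaz, 13–0.
Okafor vs Aoki: Okafor, 10–3.
Okafor–Janssen: Janssen 7–6.
Okafor vs Kaur: Kaur wins 8–5.
Okafor–Ahmed: Okafor 11–2.
Aoki–Janssen: Janssen 12–1.
Aoki vs Kaur: Aoki, 8–5.
Aoki–Ahmed: Aoki 13–0.
Janssen vs Kaur: Janssen, 12–1.
Janssen vs Ahmed: Janssen, 12–1.
Kaur vs Ahmed: Kaur wins 11–2.
Janssen defeats every rival head-to-head and is the Condorcet winner.

Janssen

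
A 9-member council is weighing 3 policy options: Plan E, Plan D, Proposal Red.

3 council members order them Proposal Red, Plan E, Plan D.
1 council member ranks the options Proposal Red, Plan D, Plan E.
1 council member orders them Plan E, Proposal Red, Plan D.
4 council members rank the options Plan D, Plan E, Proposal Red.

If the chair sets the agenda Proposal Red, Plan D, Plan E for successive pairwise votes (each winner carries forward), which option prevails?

Plan E

Round 1: Proposal Red vs Plan D — 5–4, Proposal Red advances.
Round 2: Proposal Red vs Plan E — 4–5, Plan E advances.
Plan E survives the agenda.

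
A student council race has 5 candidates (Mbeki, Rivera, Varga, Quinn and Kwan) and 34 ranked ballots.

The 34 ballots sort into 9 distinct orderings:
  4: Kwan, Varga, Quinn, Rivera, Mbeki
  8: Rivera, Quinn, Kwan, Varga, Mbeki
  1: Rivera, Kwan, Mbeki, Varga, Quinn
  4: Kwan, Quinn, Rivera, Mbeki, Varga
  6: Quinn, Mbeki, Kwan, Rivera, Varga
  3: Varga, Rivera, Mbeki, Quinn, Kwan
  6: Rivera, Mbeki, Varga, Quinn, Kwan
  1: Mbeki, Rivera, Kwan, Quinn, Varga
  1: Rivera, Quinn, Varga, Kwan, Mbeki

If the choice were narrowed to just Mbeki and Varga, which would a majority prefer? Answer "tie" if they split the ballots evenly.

Ballots ranking Mbeki above Varga: 1 + 4 + 6 + 6 + 1 = 18.
Ballots ranking Varga above Mbeki: 34 − 18 = 16.
Mbeki wins the head-to-head 18–16.

Mbeki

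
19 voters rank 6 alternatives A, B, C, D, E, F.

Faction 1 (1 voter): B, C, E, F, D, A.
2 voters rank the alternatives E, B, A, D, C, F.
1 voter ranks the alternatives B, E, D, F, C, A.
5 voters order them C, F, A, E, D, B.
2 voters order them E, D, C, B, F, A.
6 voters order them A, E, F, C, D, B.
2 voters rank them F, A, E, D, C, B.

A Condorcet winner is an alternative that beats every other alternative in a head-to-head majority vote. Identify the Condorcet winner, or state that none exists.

none

Check each pair by majority over 19 ballots:
A vs B: A wins 13–6.
A vs C: 10 to 9, A.
A–D: A 15–4.
A vs E: A preferred on 5+6+2 = 13 ballots; A wins 13–6.
A vs F: 2+6 = 8 for A, 11 for F — F by 11–8.
B vs C: B preferred on 1+2+1 = 4 ballots; C wins 15–4.
B vs D: 1+2+1 = 4 for B, 15 for D — D by 15–4.
B vs E: B preferred on 1+1 = 2 ballots; E wins 17–2.
B vs F: F, 13–6.
C vs D: 1+5+6 = 12 for C, 7 for D — C by 12–7.
C vs E: C is ranked higher on 1+5 = 6 ballots, E on 13. E wins 13–6.
C vs F: C wins 10–9.
D–E: E 19–0.
D vs F: F wins 14–5.
E vs F: 1+2+1+2+6 = 12 for E, 7 for F — E by 12–7.
No alternative is unbeaten: A loses to F; B loses to A; C loses to A; D loses to A; E loses to A; F loses to C. In particular A → C → F → A is a majority cycle — no Condorcet winner exists.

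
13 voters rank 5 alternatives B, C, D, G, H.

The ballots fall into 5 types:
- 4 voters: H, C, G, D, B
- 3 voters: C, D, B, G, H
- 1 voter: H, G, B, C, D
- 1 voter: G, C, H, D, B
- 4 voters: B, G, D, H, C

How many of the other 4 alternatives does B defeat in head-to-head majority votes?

2

B against each rival (13 voters):
B vs C: B is ranked higher on 1+4 = 5 ballots, C on 8. C wins 8–5.
B–D: D 8–5.
B vs G: B preferred on 3+4 = 7 ballots; B wins 7–6.
B vs H: 3+4 = 7 for B, 6 for H — B by 7–6.
B beats G, H; loses to C, D — 2 pairwise wins.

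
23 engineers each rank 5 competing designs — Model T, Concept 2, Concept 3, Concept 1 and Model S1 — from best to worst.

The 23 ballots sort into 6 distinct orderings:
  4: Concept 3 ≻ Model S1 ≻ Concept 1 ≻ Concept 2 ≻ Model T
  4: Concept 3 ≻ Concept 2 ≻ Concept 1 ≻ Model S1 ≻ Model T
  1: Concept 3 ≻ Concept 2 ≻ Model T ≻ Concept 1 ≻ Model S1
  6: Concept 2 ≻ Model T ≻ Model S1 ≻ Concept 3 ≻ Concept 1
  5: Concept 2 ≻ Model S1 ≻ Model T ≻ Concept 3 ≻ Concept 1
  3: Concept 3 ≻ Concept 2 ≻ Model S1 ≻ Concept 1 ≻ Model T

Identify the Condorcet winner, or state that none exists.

Concept 3

Head-to-head results (23 engineers):
Model T vs Concept 2: 0 for Model T, 23 for Concept 2 — Concept 2 by 23–0.
Model T vs Concept 3: Model T is ranked higher on 6+5 = 11 ballots, Concept 3 on 12. Concept 3 wins 12–11.
Model T vs Concept 1: Model T preferred on 1+6+5 = 12 ballots; Model T wins 12–11.
Model T vs Model S1: Model T preferred on 1+6 = 7 ballots; Model S1 wins 16–7.
Concept 2 vs Concept 3: Concept 2 preferred on 6+5 = 11 ballots; Concept 3 wins 12–11.
Concept 2 vs Concept 1: Concept 2 is ranked higher on 4+1+6+5+3 = 19 ballots, Concept 1 on 4. Concept 2 wins 19–4.
Concept 2 vs Model S1: 4+1+6+5+3 = 19 for Concept 2, 4 for Model S1 — Concept 2 by 19–4.
Concept 3 vs Concept 1: 23 to 0, Concept 3.
Concept 3 vs Model S1: Concept 3 is ranked higher on 4+4+1+3 = 12 ballots, Model S1 on 11. Concept 3 wins 12–11.
Concept 1 vs Model S1: Concept 1 preferred on 4+1 = 5 ballots; Model S1 wins 18–5.
Concept 3 wins every pairwise contest, so Concept 3 is the Condorcet winner.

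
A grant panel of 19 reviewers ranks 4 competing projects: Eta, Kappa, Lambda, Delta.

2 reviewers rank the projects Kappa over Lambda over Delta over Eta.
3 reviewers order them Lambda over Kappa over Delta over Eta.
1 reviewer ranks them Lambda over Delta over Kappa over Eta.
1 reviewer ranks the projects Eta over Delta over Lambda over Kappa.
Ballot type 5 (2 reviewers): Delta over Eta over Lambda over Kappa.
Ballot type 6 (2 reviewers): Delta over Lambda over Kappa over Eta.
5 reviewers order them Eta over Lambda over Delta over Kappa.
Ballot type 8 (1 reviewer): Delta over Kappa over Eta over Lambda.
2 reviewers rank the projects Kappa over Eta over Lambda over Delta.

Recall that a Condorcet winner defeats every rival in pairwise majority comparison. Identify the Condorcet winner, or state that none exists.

none

Head-to-head results (19 reviewers):
Eta–Kappa: Kappa 11–8.
Eta–Lambda: Eta 11–8.
Eta vs Delta: Delta, 11–8.
Kappa vs Lambda: Lambda wins 14–5.
Kappa–Delta: Delta 12–7.
Lambda vs Delta: Lambda, 13–6.
Every project loses at least once (Eta loses to Kappa; Kappa loses to Lambda; Lambda loses to Eta; Delta loses to Lambda). The majority relation contains the cycle Eta > Lambda > Kappa > Eta, so there is no Condorcet winner.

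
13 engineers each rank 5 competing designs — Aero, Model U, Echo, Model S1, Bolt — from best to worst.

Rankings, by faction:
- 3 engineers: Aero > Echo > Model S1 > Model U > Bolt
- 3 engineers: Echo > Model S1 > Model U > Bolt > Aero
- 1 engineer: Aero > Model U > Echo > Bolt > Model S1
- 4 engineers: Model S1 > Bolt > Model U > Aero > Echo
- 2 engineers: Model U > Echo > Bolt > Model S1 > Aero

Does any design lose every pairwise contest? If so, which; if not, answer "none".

none

Head-to-head results (13 engineers):
Aero vs Model U: Aero preferred on 3+1 = 4 ballots; Model U wins 9–4.
Aero vs Echo: Aero preferred on 3+1+4 = 8 ballots; Aero wins 8–5.
Aero vs Model S1: Model S1, 9–4.
Aero vs Bolt: Bolt, 9–4.
Model U vs Echo: Model U wins 7–6.
Model U vs Model S1: 3 to 10, Model S1.
Model U vs Bolt: 3+3+1+2 = 9 for Model U, 4 for Bolt — Model U by 9–4.
Echo vs Model S1: 9 to 4, Echo.
Echo vs Bolt: Echo wins 9–4.
Model S1 vs Bolt: Model S1 wins 10–3.
Each design has at least one pairwise win (Aero beats Echo; Model U beats Aero; Echo beats Model S1; Model S1 beats Aero; Bolt beats Aero) — no Condorcet loser.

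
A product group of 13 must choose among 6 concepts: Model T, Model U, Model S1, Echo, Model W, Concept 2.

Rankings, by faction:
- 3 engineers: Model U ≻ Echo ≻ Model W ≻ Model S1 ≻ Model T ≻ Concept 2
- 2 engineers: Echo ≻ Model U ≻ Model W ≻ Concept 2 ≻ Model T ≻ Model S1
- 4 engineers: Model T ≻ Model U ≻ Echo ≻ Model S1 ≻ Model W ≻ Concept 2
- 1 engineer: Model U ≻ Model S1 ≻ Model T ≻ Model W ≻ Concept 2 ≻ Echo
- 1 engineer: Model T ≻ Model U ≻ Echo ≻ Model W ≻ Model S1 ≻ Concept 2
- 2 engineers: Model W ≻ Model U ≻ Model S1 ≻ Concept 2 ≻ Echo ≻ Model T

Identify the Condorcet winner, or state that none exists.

Model U

Check each pair by majority over 13 ballots:
Model T vs Model U: 4+1 = 5 for Model T, 8 for Model U — Model U by 8–5.
Model T–Model S1: Model T 7–6.
Model T vs Echo: Model T is ranked higher on 4+1+1 = 6 ballots, Echo on 7. Echo wins 7–6.
Model T vs Model W: Model T is ranked higher on 4+1+1 = 6 ballots, Model W on 7. Model W wins 7–6.
Model T vs Concept 2: Model T wins 9–4.
Model U vs Model S1: 13 to 0, Model U.
Model U vs Echo: Model U is ranked higher on 3+4+1+1+2 = 11 ballots, Echo on 2. Model U wins 11–2.
Model U vs Model W: Model U preferred on 3+2+4+1+1 = 11 ballots; Model U wins 11–2.
Model U–Concept 2: Model U 13–0.
Model S1 vs Echo: Echo wins 10–3.
Model S1 vs Model W: Model S1 preferred on 4+1 = 5 ballots; Model W wins 8–5.
Model S1–Concept 2: Model S1 11–2.
Echo vs Model W: Echo wins 10–3.
Echo vs Concept 2: Echo, 10–3.
Model W vs Concept 2: Model W is ranked higher on 3+2+4+1+1+2 = 13 ballots, Concept 2 on 0. Model W wins 13–0.
Model U defeats every rival head-to-head and is the Condorcet winner.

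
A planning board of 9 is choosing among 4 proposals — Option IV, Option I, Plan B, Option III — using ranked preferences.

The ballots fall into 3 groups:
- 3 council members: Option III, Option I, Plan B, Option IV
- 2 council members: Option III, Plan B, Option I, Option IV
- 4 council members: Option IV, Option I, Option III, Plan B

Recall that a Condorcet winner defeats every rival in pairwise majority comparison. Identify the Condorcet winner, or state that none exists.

Pairwise majorities:
Option IV vs Option I: Option IV preferred on 4 ballots; Option I wins 5–4.
Option IV vs Plan B: 4 for Option IV, 5 for Plan B — Plan B by 5–4.
Option IV vs Option III: Option IV preferred on 4 ballots; Option III wins 5–4.
Option I vs Plan B: 3+4 = 7 for Option I, 2 for Plan B — Option I by 7–2.
Option I vs Option III: 4 for Option I, 5 for Option III — Option III by 5–4.
Plan B vs Option III: Plan B preferred on 0 ballots; Option III wins 9–0.
Option III defeats every rival head-to-head and is the Condorcet winner.

Option III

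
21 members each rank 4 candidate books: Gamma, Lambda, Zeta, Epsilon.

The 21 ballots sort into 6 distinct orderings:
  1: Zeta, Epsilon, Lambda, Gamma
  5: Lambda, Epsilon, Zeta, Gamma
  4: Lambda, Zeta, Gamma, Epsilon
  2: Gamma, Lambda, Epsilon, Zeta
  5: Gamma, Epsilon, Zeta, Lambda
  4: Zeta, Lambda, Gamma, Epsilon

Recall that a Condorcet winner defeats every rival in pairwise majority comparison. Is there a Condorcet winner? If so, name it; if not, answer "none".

Head-to-head results (21 members):
Gamma–Lambda: Lambda 14–7.
Gamma–Zeta: Zeta 14–7.
Gamma vs Epsilon: Gamma, 15–6.
Lambda–Zeta: Lambda 11–10.
Lambda–Epsilon: Lambda 15–6.
Zeta–Epsilon: Epsilon 12–9.
Lambda defeats every rival head-to-head and is the Condorcet winner.

Lambda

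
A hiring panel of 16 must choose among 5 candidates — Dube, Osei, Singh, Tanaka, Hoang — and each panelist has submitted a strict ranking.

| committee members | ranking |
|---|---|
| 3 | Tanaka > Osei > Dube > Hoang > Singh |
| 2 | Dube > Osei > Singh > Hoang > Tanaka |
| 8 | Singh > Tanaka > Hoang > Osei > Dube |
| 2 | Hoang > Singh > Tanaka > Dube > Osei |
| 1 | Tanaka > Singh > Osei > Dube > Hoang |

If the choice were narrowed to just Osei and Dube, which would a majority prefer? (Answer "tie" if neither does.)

Ballots ranking Osei above Dube: 3 + 8 + 1 = 12.
Ballots ranking Dube above Osei: 16 − 12 = 4.
Osei wins the head-to-head 12–4.

Osei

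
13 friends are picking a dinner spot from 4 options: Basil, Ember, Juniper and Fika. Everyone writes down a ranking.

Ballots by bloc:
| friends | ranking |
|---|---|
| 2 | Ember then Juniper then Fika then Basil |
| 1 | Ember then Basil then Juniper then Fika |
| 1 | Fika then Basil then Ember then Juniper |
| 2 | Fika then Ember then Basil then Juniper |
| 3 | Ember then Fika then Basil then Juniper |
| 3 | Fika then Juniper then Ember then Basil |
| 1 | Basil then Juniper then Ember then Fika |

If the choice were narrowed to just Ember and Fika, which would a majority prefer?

Ember

Ballots ranking Ember above Fika: 2 + 1 + 3 + 1 = 7.
Ballots ranking Fika above Ember: 13 − 7 = 6.
Ember wins the head-to-head 7–6.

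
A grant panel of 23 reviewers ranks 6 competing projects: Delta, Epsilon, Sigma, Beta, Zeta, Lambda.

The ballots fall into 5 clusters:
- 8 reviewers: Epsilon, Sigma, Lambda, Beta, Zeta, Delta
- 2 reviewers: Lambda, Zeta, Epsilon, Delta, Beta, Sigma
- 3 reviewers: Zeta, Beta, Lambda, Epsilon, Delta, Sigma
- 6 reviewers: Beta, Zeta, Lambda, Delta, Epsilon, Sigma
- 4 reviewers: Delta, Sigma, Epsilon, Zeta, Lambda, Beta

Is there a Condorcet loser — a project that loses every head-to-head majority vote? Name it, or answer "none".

Head-to-head results (23 reviewers):
Delta–Epsilon: Epsilon 13–10.
Delta vs Sigma: Delta is ranked higher on 2+3+6+4 = 15 ballots, Sigma on 8. Delta wins 15–8.
Delta vs Beta: 6 to 17, Beta.
Delta vs Zeta: Zeta, 19–4.
Delta vs Lambda: Delta preferred on 4 ballots; Lambda wins 19–4.
Epsilon vs Sigma: Epsilon is ranked higher on 8+2+3+6 = 19 ballots, Sigma on 4. Epsilon wins 19–4.
Epsilon vs Beta: Epsilon, 14–9.
Epsilon vs Zeta: Epsilon preferred on 8+4 = 12 ballots; Epsilon wins 12–11.
Epsilon vs Lambda: Epsilon wins 12–11.
Sigma–Beta: Sigma 12–11.
Sigma vs Zeta: 8+4 = 12 for Sigma, 11 for Zeta — Sigma by 12–11.
Sigma vs Lambda: Sigma, 12–11.
Beta vs Zeta: 14 to 9, Beta.
Beta vs Lambda: Lambda wins 14–9.
Zeta vs Lambda: Zeta wins 13–10.
Every project wins at least one matchup (Delta beats Sigma; Epsilon beats Delta; Sigma beats Beta; Beta beats Delta; Zeta beats Delta; Lambda beats Delta), so there is no Condorcet loser.

none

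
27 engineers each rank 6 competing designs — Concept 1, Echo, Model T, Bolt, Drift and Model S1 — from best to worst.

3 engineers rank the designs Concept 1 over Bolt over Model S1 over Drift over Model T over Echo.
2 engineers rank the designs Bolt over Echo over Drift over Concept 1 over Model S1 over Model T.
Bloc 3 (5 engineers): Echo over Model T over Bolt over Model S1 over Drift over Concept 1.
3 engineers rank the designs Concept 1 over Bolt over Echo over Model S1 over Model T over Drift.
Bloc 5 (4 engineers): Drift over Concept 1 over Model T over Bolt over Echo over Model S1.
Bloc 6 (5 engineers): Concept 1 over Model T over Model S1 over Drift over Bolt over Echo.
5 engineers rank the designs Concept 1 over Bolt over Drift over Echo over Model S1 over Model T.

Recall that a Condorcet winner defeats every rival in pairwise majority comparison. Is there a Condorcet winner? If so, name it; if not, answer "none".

Check each pair by majority over 27 ballots:
Concept 1 vs Echo: Concept 1 wins 20–7.
Concept 1 vs Model T: Concept 1, 22–5.
Concept 1 vs Bolt: Concept 1 wins 20–7.
Concept 1–Drift: Concept 1 16–11.
Concept 1 vs Model S1: Concept 1 wins 22–5.
Echo vs Model T: Echo wins 15–12.
Echo–Bolt: Bolt 22–5.
Echo vs Drift: Drift, 17–10.
Echo–Model S1: Echo 19–8.
Model T vs Bolt: Model T, 14–13.
Model T vs Drift: Drift, 14–13.
Model T–Model S1: Model T 14–13.
Bolt vs Drift: Bolt wins 18–9.
Bolt vs Model S1: Bolt wins 22–5.
Drift vs Model S1: Model S1, 16–11.
Concept 1 beats each of Echo, Model T, Bolt, Drift, Model S1 — Concept 1 is the Condorcet winner.

Concept 1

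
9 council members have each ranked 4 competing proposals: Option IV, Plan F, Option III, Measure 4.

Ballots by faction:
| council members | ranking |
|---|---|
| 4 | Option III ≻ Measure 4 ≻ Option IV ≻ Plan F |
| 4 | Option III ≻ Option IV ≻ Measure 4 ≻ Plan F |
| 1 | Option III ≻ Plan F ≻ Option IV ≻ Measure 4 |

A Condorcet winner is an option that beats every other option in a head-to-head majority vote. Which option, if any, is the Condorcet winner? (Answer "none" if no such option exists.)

Check each pair by majority over 9 ballots:
Option IV vs Plan F: Option IV wins 8–1.
Option IV vs Option III: Option IV preferred on 0 ballots; Option III wins 9–0.
Option IV–Measure 4: Option IV 5–4.
Plan F vs Option III: Option III, 9–0.
Plan F vs Measure 4: Measure 4 wins 8–1.
Option III vs Measure 4: Option III, 9–0.
Option III beats each of Option IV, Plan F, Measure 4 — Option III is the Condorcet winner.

Option III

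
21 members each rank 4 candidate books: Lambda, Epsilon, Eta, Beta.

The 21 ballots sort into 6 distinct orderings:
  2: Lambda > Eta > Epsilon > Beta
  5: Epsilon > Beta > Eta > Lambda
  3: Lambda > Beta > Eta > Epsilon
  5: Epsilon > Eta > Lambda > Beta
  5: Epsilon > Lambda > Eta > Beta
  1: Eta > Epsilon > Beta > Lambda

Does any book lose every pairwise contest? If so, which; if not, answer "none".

Pairwise majorities:
Lambda vs Epsilon: 5 to 16, Epsilon.
Lambda vs Eta: Lambda preferred on 2+3+5 = 10 ballots; Eta wins 11–10.
Lambda–Beta: Lambda 15–6.
Epsilon vs Eta: Epsilon, 15–6.
Epsilon vs Beta: Epsilon, 18–3.
Eta vs Beta: Eta wins 13–8.
Beta is beaten in every head-to-head and is the Condorcet loser.

Beta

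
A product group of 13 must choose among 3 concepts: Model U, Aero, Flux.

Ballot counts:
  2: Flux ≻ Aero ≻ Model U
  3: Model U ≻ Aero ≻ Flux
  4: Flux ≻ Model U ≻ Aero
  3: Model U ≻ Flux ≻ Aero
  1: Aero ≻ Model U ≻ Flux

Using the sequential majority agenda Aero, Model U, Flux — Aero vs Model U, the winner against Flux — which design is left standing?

Round 1: Aero vs Model U — 3–10, Model U advances.
Round 2: Model U vs Flux — 7–6, Model U advances.
The agenda winner is Model U.

Model U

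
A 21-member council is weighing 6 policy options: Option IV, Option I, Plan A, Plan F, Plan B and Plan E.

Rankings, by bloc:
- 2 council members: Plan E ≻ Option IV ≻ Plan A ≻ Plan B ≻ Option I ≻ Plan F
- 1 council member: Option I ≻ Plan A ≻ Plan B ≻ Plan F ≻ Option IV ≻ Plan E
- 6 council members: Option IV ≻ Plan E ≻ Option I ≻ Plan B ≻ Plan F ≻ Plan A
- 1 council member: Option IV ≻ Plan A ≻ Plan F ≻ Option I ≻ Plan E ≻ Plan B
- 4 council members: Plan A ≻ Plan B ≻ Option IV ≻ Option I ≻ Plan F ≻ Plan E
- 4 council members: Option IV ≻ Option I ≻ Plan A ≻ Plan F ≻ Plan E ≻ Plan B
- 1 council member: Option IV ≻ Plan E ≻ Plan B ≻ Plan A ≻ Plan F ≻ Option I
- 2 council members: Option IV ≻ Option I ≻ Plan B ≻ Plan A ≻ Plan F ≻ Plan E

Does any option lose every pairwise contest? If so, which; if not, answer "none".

Head-to-head results (21 council members):
Option IV vs Option I: Option IV wins 20–1.
Option IV vs Plan A: Option IV is ranked higher on 2+6+1+4+1+2 = 16 ballots, Plan A on 5. Option IV wins 16–5.
Option IV vs Plan F: 20 for Option IV, 1 for Plan F — Option IV by 20–1.
Option IV vs Plan B: Option IV is ranked higher on 2+6+1+4+1+2 = 16 ballots, Plan B on 5. Option IV wins 16–5.
Option IV vs Plan E: Option IV, 19–2.
Option I vs Plan A: 13 to 8, Option I.
Option I vs Plan F: Option I, 19–2.
Option I vs Plan B: Option I preferred on 1+6+1+4+2 = 14 ballots; Option I wins 14–7.
Option I vs Plan E: Option I preferred on 1+1+4+4+2 = 12 ballots; Option I wins 12–9.
Plan A vs Plan F: Plan A preferred on 15 ballots; Plan A wins 15–6.
Plan A vs Plan B: Plan A, 12–9.
Plan A vs Plan E: Plan A preferred on 1+1+4+4+2 = 12 ballots; Plan A wins 12–9.
Plan F vs Plan B: Plan B, 16–5.
Plan F vs Plan E: Plan F is ranked higher on 1+1+4+4+2 = 12 ballots, Plan E on 9. Plan F wins 12–9.
Plan B vs Plan E: 1+4+2 = 7 for Plan B, 14 for Plan E — Plan E by 14–7.
Each option has at least one pairwise win (Option IV beats Option I; Option I beats Plan A; Plan A beats Plan F; Plan F beats Plan E; Plan B beats Plan F; Plan E beats Plan B) — no Condorcet loser.

none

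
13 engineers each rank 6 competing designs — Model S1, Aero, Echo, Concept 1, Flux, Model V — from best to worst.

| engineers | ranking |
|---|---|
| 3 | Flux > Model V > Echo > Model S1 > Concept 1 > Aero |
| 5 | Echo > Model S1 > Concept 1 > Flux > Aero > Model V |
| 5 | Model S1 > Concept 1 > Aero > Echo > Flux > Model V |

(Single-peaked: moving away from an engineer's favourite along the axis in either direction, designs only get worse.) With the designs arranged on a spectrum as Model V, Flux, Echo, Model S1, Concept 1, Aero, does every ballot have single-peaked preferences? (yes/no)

yes

Axis positions: Model V=1, Flux=2, Echo=3, Model S1=4, Concept 1=5, Aero=6.
Group 1 (peak Flux at position 2): ranking walks positions 2-1-3-4-5-6, expanding outward from the peak — single-peaked.
Group 2 (peak Echo at position 3): ranking walks positions 3-4-5-2-6-1, expanding outward from the peak — single-peaked.
Group 3 (peak Model S1 at position 4): ranking walks positions 4-5-6-3-2-1, expanding outward from the peak — single-peaked.
Every ranking is single-peaked on this axis.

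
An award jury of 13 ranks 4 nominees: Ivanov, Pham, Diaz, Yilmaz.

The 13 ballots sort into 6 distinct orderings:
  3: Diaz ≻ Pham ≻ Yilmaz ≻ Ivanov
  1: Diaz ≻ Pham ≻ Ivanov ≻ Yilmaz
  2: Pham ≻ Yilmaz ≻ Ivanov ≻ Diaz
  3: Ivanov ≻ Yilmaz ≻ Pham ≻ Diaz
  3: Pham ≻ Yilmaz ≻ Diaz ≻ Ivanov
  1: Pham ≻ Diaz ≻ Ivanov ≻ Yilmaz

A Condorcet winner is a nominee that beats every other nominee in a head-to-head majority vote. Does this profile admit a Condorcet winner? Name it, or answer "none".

Pham

Pairwise majorities:
Ivanov vs Pham: Ivanov preferred on 3 ballots; Pham wins 10–3.
Ivanov vs Diaz: Ivanov is ranked higher on 2+3 = 5 ballots, Diaz on 8. Diaz wins 8–5.
Ivanov vs Yilmaz: Ivanov is ranked higher on 1+3+1 = 5 ballots, Yilmaz on 8. Yilmaz wins 8–5.
Pham vs Diaz: 2+3+3+1 = 9 for Pham, 4 for Diaz — Pham by 9–4.
Pham vs Yilmaz: 3+1+2+3+1 = 10 for Pham, 3 for Yilmaz — Pham by 10–3.
Diaz vs Yilmaz: 3+1+1 = 5 for Diaz, 8 for Yilmaz — Yilmaz by 8–5.
Pham defeats every rival head-to-head and is the Condorcet winner.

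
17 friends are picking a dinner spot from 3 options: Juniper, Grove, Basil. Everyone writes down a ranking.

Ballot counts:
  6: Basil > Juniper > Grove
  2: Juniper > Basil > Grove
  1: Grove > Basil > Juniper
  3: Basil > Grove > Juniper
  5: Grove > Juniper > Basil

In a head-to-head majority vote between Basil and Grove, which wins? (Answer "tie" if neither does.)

Basil

Ballots ranking Basil above Grove: 6 + 2 + 3 = 11.
Ballots ranking Grove above Basil: 17 − 11 = 6.
Basil wins the head-to-head 11–6.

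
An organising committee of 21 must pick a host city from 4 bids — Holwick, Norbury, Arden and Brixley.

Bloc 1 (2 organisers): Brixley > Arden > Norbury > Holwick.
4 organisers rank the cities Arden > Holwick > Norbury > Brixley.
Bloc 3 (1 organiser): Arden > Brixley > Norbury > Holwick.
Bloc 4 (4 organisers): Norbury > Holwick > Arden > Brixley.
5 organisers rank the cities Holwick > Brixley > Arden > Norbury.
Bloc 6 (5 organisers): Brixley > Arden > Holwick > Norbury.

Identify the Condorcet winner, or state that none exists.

Pairwise majorities:
Holwick vs Norbury: Holwick, 14–7.
Holwick vs Arden: Arden, 12–9.
Holwick vs Brixley: Holwick, 13–8.
Norbury vs Arden: Arden wins 17–4.
Norbury–Brixley: Brixley 13–8.
Arden vs Brixley: Brixley, 12–9.
Each city drops at least one matchup (Holwick loses to Arden; Norbury loses to Holwick; Arden loses to Brixley; Brixley loses to Holwick); the cycle Holwick → Brixley → Arden → Holwick rules out a Condorcet winner.

none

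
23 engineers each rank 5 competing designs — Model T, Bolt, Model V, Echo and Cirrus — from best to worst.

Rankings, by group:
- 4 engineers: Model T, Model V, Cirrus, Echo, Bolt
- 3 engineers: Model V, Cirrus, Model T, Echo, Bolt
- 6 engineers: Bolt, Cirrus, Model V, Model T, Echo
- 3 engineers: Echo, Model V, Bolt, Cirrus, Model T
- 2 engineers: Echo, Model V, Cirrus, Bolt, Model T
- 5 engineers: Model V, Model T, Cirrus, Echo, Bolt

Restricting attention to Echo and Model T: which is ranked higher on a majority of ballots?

Ballots ranking Echo above Model T: 3 + 2 = 5.
Ballots ranking Model T above Echo: 23 − 5 = 18.
Model T wins the head-to-head 18–5.

Model T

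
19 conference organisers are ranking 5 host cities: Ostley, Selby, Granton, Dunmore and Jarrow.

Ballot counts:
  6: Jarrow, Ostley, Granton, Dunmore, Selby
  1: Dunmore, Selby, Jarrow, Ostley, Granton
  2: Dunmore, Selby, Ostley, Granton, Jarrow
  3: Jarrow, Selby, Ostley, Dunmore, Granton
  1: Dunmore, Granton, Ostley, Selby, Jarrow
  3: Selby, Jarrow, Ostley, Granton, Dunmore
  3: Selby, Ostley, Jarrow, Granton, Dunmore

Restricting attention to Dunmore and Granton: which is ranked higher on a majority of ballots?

Ballots ranking Dunmore above Granton: 1 + 2 + 3 + 1 = 7.
Ballots ranking Granton above Dunmore: 19 − 7 = 12.
Granton wins the head-to-head 12–7.

Granton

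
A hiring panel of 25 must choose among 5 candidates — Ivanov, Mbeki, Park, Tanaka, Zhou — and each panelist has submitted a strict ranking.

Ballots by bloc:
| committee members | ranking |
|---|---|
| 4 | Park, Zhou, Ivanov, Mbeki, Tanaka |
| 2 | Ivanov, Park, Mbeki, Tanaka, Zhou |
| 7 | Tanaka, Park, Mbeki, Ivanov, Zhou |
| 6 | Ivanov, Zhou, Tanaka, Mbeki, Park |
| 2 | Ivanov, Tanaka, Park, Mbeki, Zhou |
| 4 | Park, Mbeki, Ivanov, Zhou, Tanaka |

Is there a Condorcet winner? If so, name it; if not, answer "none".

none

Check each pair by majority over 25 ballots:
Ivanov vs Mbeki: Ivanov, 14–11.
Ivanov vs Park: Park wins 15–10.
Ivanov vs Tanaka: Ivanov preferred on 4+2+6+2+4 = 18 ballots; Ivanov wins 18–7.
Ivanov vs Zhou: 2+7+6+2+4 = 21 for Ivanov, 4 for Zhou — Ivanov by 21–4.
Mbeki vs Park: 6 to 19, Park.
Mbeki vs Tanaka: Mbeki is ranked higher on 4+2+4 = 10 ballots, Tanaka on 15. Tanaka wins 15–10.
Mbeki–Zhou: Mbeki 15–10.
Park vs Tanaka: Tanaka, 15–10.
Park vs Zhou: 19 to 6, Park.
Tanaka vs Zhou: Zhou wins 14–11.
No candidate is unbeaten: Ivanov loses to Park; Mbeki loses to Ivanov; Park loses to Tanaka; Tanaka loses to Ivanov; Zhou loses to Ivanov. In particular Ivanov → Tanaka → Park → Ivanov is a majority cycle — no Condorcet winner exists.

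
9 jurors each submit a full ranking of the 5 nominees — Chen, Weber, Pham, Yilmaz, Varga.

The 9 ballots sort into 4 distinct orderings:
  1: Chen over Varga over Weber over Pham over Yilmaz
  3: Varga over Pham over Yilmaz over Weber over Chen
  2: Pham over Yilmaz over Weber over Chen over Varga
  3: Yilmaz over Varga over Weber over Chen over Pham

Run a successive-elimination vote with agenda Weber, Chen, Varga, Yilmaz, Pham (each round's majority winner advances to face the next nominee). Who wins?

Pham

Round 1: Weber vs Chen — 8–1, Weber advances.
Round 2: Weber vs Varga — 2–7, Varga advances.
Round 3: Varga vs Yilmaz — 4–5, Yilmaz advances.
Round 4: Yilmaz vs Pham — 3–6, Pham advances.
Pham survives the agenda.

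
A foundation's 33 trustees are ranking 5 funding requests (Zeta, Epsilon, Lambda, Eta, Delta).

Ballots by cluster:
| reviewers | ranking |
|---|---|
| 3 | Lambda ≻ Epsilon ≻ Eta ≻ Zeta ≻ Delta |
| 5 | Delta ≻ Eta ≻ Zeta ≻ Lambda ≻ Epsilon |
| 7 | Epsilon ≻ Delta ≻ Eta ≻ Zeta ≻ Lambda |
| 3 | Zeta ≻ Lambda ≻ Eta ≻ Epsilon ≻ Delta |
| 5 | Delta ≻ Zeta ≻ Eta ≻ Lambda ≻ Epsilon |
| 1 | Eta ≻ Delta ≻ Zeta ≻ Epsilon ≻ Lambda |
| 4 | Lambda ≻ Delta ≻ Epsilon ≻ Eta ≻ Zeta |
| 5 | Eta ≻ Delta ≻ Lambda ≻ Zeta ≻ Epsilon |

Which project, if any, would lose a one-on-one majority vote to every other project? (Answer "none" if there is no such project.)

Head-to-head results (33 reviewers):
Zeta vs Epsilon: Zeta preferred on 5+3+5+1+5 = 19 ballots; Zeta wins 19–14.
Zeta vs Lambda: Zeta wins 21–12.
Zeta vs Eta: 3+5 = 8 for Zeta, 25 for Eta — Eta by 25–8.
Zeta vs Delta: 6 to 27, Delta.
Epsilon vs Lambda: Lambda wins 25–8.
Epsilon vs Eta: 3+7+4 = 14 for Epsilon, 19 for Eta — Eta by 19–14.
Epsilon vs Delta: Epsilon preferred on 3+7+3 = 13 ballots; Delta wins 20–13.
Lambda vs Eta: Lambda is ranked higher on 3+3+4 = 10 ballots, Eta on 23. Eta wins 23–10.
Lambda vs Delta: Delta wins 23–10.
Eta vs Delta: Delta, 21–12.
Only Epsilon has no wins; Epsilon is the Condorcet loser.

Epsilon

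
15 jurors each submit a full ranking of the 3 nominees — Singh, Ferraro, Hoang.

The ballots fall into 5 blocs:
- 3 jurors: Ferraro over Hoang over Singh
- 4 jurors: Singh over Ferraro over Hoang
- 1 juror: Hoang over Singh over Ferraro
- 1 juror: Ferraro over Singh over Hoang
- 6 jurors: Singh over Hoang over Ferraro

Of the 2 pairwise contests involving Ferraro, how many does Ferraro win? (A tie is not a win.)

1

Ferraro against each rival (15 jurors):
Ferraro–Singh: Singh 11–4.
Ferraro vs Hoang: Ferraro is ranked higher on 3+4+1 = 8 ballots, Hoang on 7. Ferraro wins 8–7.
Ferraro beats Hoang; loses to Singh — 1 pairwise win.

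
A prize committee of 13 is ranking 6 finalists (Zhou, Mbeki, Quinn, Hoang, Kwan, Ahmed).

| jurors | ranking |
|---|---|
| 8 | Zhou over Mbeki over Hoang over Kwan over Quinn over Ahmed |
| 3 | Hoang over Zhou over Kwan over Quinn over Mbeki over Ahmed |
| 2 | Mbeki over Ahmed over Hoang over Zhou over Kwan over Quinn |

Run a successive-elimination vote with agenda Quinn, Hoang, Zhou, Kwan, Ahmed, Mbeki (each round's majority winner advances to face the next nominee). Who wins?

Zhou

Round 1: Quinn vs Hoang — 0–13, Hoang advances.
Round 2: Hoang vs Zhou — 5–8, Zhou advances.
Round 3: Zhou vs Kwan — 13–0, Zhou advances.
Round 4: Zhou vs Ahmed — 11–2, Zhou advances.
Round 5: Zhou vs Mbeki — 11–2, Zhou advances.
The agenda winner is Zhou.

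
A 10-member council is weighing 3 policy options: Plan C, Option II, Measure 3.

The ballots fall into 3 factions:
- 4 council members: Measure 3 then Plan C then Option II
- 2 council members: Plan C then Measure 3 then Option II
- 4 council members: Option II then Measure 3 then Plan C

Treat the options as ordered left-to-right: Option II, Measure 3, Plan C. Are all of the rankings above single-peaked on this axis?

Axis positions: Option II=1, Measure 3=2, Plan C=3.
Faction 1 (peak Measure 3 at position 2): ranking walks positions 2-3-1, expanding outward from the peak — single-peaked.
Faction 2 (peak Plan C at position 3): ranking walks positions 3-2-1, expanding outward from the peak — single-peaked.
Faction 3 (peak Option II at position 1): ranking walks positions 1-2-3, expanding outward from the peak — single-peaked.
Every ranking is single-peaked on this axis.

yes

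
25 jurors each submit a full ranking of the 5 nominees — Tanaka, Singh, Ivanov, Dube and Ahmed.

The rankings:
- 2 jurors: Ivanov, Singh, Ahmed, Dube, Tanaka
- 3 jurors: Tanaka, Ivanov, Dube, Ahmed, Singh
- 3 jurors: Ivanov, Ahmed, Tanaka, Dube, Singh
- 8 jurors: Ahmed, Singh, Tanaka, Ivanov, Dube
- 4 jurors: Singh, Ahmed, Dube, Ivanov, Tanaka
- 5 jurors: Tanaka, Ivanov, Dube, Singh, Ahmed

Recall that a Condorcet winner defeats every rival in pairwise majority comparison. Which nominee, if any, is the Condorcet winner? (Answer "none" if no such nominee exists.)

none

Head-to-head results (25 jurors):
Tanaka–Singh: Singh 14–11.
Tanaka vs Ivanov: Tanaka, 16–9.
Tanaka–Dube: Tanaka 19–6.
Tanaka–Ahmed: Ahmed 17–8.
Singh vs Ivanov: Ivanov, 13–12.
Singh vs Dube: Singh wins 14–11.
Singh–Ahmed: Ahmed 14–11.
Ivanov vs Dube: Ivanov wins 21–4.
Ivanov vs Ahmed: Ivanov wins 13–12.
Dube–Ahmed: Ahmed 17–8.
No nominee is unbeaten: Tanaka loses to Singh; Singh loses to Ivanov; Ivanov loses to Tanaka; Dube loses to Tanaka; Ahmed loses to Ivanov. In particular Tanaka > Ivanov > Singh > Tanaka is a majority cycle — no Condorcet winner exists.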